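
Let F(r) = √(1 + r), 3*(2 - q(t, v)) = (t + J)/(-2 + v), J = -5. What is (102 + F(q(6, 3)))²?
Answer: 31220/3 + 136*√6 ≈ 10740.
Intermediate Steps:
q(t, v) = 2 - (-5 + t)/(3*(-2 + v)) (q(t, v) = 2 - (t - 5)/(3*(-2 + v)) = 2 - (-5 + t)/(3*(-2 + v)))
(102 + F(q(6, 3)))² = (102 + √(1 + (-7 - 1*6 + 6*3)/(3*(-2 + 3))))² = (102 + √(1 + (⅓)*(-7 - 6 + 18)/1))² = (102 + √(1 + (⅓)*1*5))² = (102 + √(1 + 5/3))² = (102 + √(8/3))² = (102 + 2*√6/3)²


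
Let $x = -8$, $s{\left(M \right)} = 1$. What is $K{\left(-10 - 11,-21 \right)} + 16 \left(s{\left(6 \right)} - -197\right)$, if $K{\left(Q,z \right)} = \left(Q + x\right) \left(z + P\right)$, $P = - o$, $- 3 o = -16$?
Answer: $\frac{11795}{3} \approx 3931.7$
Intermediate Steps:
$o = \frac{16}{3}$ ($o = \left(- \frac{1}{3}\right) \left(-16\right) = \frac{16}{3} \approx 5.3333$)
$P = - \frac{16}{3}$ ($P = \left(-1\right) \frac{16}{3} = - \frac{16}{3} \approx -5.3333$)
$K{\left(Q,z \right)} = \left(-8 + Q\right) \left(- \frac{16}{3} + z\right)$ ($K{\left(Q,z \right)} = \left(Q - 8\right) \left(z - \frac{16}{3}\right) = \left(-8 + Q\right) \left(- \frac{16}{3} + z\right)$)
$K{\left(-10 - 11,-21 \right)} + 16 \left(s{\left(6 \right)} - -197\right) = \left(\frac{128}{3} - -168 - \frac{16 \left(-10 - 11\right)}{3} + \left(-10 - 11\right) \left(-21\right)\right) + 16 \left(1 - -197\right) = \left(\frac{128}{3} + 168 - \frac{16 \left(-10 - 11\right)}{3} + \left(-10 - 11\right) \left(-21\right)\right) + 16 \left(1 + 197\right) = \left(\frac{128}{3} + 168 - -112 - -441\right) + 16 \cdot 198 = \left(\frac{128}{3} + 168 + 112 + 441\right) + 3168 = \frac{2291}{3} + 3168 = \frac{11795}{3}$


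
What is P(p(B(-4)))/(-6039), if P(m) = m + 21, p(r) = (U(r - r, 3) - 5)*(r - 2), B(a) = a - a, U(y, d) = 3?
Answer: -25/6039 ≈ -0.0041398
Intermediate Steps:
B(a) = 0
p(r) = 4 - 2*r (p(r) = (3 - 5)*(r - 2) = -2*(-2 + r) = 4 - 2*r)
P(m) = 21 + m
P(p(B(-4)))/(-6039) = (21 + (4 - 2*0))/(-6039) = (21 + (4 + 0))*(-1/6039) = (21 + 4)*(-1/6039) = 25*(-1/6039) = -25/6039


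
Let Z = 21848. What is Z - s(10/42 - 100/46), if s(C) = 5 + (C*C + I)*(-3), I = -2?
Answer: 1698984856/77763 ≈ 21848.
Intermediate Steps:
s(C) = 11 - 3*C² (s(C) = 5 + (C*C - 2)*(-3) = 5 + (C² - 2)*(-3) = 5 + (-2 + C²)*(-3) = 5 + (6 - 3*C²) = 11 - 3*C²)
Z - s(10/42 - 100/46) = 21848 - (11 - 3*(10/42 - 100/46)²) = 21848 - (11 - 3*(10*(1/42) - 100*1/46)²) = 21848 - (11 - 3*(5/21 - 50/23)²) = 21848 - (11 - 3*(-935/483)²) = 21848 - (11 - 3*874225/233289) = 21848 - (11 - 874225/77763) = 21848 - 1*(-18832/77763) = 21848 + 18832/77763 = 1698984856/77763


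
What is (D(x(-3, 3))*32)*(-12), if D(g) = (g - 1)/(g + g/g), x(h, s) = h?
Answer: -768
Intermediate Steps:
D(g) = (-1 + g)/(1 + g) (D(g) = (-1 + g)/(g + 1) = (-1 + g)/(1 + g))
(D(x(-3, 3))*32)*(-12) = (((-1 - 3)/(1 - 3))*32)*(-12) = ((-4/(-2))*32)*(-12) = (-½*(-4)*32)*(-12) = (2*32)*(-12) = 64*(-12) = -768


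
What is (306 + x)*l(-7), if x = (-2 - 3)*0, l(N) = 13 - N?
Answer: 6120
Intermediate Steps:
x = 0 (x = -5*0 = 0)
(306 + x)*l(-7) = (306 + 0)*(13 - 1*(-7)) = 306*(13 + 7) = 306*20 = 6120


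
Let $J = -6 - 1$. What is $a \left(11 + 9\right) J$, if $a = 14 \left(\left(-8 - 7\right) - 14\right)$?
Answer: $56840$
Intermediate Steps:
$J = -7$
$a = -406$ ($a = 14 \left(\left(-8 - 7\right) - 14\right) = 14 \left(-15 - 14\right) = 14 \left(-29\right) = -406$)
$a \left(11 + 9\right) J = - 406 \left(11 + 9\right) \left(-7\right) = - 406 \cdot 20 \left(-7\right) = \left(-406\right) \left(-140\right) = 56840$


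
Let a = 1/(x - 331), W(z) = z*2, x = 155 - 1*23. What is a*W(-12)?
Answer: 24/199 ≈ 0.12060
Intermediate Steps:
x = 132 (x = 155 - 23 = 132)
W(z) = 2*z
a = -1/199 (a = 1/(132 - 331) = 1/(-199) = -1/199 ≈ -0.0050251)
a*W(-12) = -2*(-12)/199 = -1/199*(-24) = 24/199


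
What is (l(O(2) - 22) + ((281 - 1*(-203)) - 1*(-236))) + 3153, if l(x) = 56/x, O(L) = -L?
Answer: 11612/3 ≈ 3870.7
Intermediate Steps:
(l(O(2) - 22) + ((281 - 1*(-203)) - 1*(-236))) + 3153 = (56/(-1*2 - 22) + ((281 - 1*(-203)) - 1*(-236))) + 3153 = (56/(-2 - 22) + ((281 + 203) + 236)) + 3153 = (56/(-24) + (484 + 236)) + 3153 = (56*(-1/24) + 720) + 3153 = (-7/3 + 720) + 3153 = 2153/3 + 3153 = 11612/3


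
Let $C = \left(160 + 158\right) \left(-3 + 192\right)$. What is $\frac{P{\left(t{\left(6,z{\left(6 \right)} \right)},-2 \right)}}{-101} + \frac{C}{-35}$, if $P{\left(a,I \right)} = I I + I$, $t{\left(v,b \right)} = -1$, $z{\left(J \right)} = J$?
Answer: $- \frac{867196}{505} \approx -1717.2$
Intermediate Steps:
$P{\left(a,I \right)} = I + I^{2}$ ($P{\left(a,I \right)} = I^{2} + I = I + I^{2}$)
$C = 60102$ ($C = 318 \cdot 189 = 60102$)
$\frac{P{\left(t{\left(6,z{\left(6 \right)} \right)},-2 \right)}}{-101} + \frac{C}{-35} = \frac{\left(-2\right) \left(1 - 2\right)}{-101} + \frac{60102}{-35} = \left(-2\right) \left(-1\right) \left(- \frac{1}{101}\right) + 60102 \left(- \frac{1}{35}\right) = 2 \left(- \frac{1}{101}\right) - \frac{8586}{5} = - \frac{2}{101} - \frac{8586}{5} = - \frac{867196}{505}$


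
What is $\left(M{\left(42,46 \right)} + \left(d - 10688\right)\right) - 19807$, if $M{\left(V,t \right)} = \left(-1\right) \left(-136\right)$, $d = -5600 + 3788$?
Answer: $-32171$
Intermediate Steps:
$d = -1812$
$M{\left(V,t \right)} = 136$
$\left(M{\left(42,46 \right)} + \left(d - 10688\right)\right) - 19807 = \left(136 - 12500\right) - 19807 = -12364 - 19807 = -32171$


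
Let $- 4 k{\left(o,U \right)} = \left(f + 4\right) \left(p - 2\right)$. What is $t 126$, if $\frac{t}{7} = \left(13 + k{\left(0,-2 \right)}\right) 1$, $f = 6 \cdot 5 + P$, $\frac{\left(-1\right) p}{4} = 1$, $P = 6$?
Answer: $64386$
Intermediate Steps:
$p = -4$ ($p = \left(-4\right) 1 = -4$)
$f = 36$ ($f = 6 \cdot 5 + 6 = 30 + 6 = 36$)
$k{\left(o,U \right)} = 60$ ($k{\left(o,U \right)} = - \frac{\left(36 + 4\right) \left(-4 - 2\right)}{4} = - \frac{40 \left(-6\right)}{4} = \left(- \frac{1}{4}\right) \left(-240\right) = 60$)
$t = 511$ ($t = 7 \left(13 + 60\right) 1 = 7 \cdot 73 \cdot 1 = 7 \cdot 73 = 511$)
$t 126 = 511 \cdot 126 = 64386$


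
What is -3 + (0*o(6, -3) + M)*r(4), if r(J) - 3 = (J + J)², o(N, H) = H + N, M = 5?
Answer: 332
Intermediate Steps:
r(J) = 3 + 4*J² (r(J) = 3 + (J + J)² = 3 + (2*J)² = 3 + 4*J²)
-3 + (0*o(6, -3) + M)*r(4) = -3 + (0*(-3 + 6) + 5)*(3 + 4*4²) = -3 + (0*3 + 5)*(3 + 4*16) = -3 + (0 + 5)*(3 + 64) = -3 + 5*67 = -3 + 335 = 332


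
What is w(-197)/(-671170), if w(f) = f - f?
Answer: 0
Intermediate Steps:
w(f) = 0
w(-197)/(-671170) = 0/(-671170) = 0*(-1/671170) = 0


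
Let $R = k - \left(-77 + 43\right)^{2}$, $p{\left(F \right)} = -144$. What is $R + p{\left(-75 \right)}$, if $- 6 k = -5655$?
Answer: $- \frac{715}{2} \approx -357.5$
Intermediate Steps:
$k = \frac{1885}{2}$ ($k = \left(- \frac{1}{6}\right) \left(-5655\right) = \frac{1885}{2} \approx 942.5$)
$R = - \frac{427}{2}$ ($R = \frac{1885}{2} - \left(-77 + 43\right)^{2} = \frac{1885}{2} - \left(-34\right)^{2} = \frac{1885}{2} - 1156 = - \frac{427}{2} \approx -213.5$)
$R + p{\left(-75 \right)} = - \frac{427}{2} - 144 = - \frac{715}{2}$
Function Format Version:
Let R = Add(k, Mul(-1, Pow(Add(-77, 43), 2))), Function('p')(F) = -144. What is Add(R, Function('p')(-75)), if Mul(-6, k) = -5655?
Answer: Rational(-715, 2) ≈ -357.50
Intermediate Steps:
k = Rational(1885, 2) (k = Mul(Rational(-1, 6), -5655) = Rational(1885, 2) ≈ 942.50)
R = Rational(-427, 2) (R = Add(Rational(1885, 2), Mul(-1, Pow(Add(-77, 43), 2))) = Add(Rational(1885, 2), Mul(-1, Pow(-34, 2))) = Add(Rational(1885, 2), Mul(-1, 1156)) = Add(Rational(1885, 2), -1156) = Rational(-427, 2) ≈ -213.50)
Add(R, Function('p')(-75)) = Add(Rational(-427, 2), -144) = Rational(-715, 2)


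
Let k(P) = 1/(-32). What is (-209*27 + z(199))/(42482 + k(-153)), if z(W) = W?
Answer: -174208/1359423 ≈ -0.12815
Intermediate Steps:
k(P) = -1/32
(-209*27 + z(199))/(42482 + k(-153)) = (-209*27 + 199)/(42482 - 1/32) = (-5643 + 199)/(1359423/32) = -5444*32/1359423 = -174208/1359423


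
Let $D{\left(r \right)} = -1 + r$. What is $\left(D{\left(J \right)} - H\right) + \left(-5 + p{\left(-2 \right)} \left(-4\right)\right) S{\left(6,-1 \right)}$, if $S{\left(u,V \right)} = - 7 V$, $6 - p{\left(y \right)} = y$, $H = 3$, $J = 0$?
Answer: $-263$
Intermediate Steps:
$p{\left(y \right)} = 6 - y$
$\left(D{\left(J \right)} - H\right) + \left(-5 + p{\left(-2 \right)} \left(-4\right)\right) S{\left(6,-1 \right)} = \left(\left(-1 + 0\right) - 3\right) + \left(-5 + \left(6 - -2\right) \left(-4\right)\right) \left(\left(-7\right) \left(-1\right)\right) = \left(-1 - 3\right) + \left(-5 + \left(6 + 2\right) \left(-4\right)\right) 7 = -4 + \left(-5 + 8 \left(-4\right)\right) 7 = -4 + \left(-5 - 32\right) 7 = -4 - 259 = -263$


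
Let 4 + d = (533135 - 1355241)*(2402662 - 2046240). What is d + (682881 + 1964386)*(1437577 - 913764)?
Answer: 1093656204335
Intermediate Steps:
d = -293016664736 (d = -4 + (533135 - 1355241)*(2402662 - 2046240) = -4 - 822106*356422 = -4 - 293016664732 = -293016664736)
d + (682881 + 1964386)*(1437577 - 913764) = -293016664736 + (682881 + 1964386)*(1437577 - 913764) = -293016664736 + 2647267*523813 = -293016664736 + 1386672869071 = 1093656204335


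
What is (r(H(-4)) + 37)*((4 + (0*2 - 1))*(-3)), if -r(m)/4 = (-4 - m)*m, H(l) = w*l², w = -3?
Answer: -76365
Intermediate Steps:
H(l) = -3*l²
r(m) = -4*m*(-4 - m) (r(m) = -4*(-4 - m)*m = -4*m*(-4 - m))
(r(H(-4)) + 37)*((4 + (0*2 - 1))*(-3)) = (4*(-3*(-4)²)*(4 - 3*(-4)²) + 37)*((4 + (0*2 - 1))*(-3)) = (4*(-3*16)*(4 - 3*16) + 37)*((4 + (0 - 1))*(-3)) = (4*(-48)*(4 - 48) + 37)*((4 - 1)*(-3)) = (4*(-48)*(-44) + 37)*(3*(-3)) = (8448 + 37)*(-9) = 8485*(-9) = -76365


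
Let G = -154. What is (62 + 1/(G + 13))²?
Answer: 76405081/19881 ≈ 3843.1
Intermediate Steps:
(62 + 1/(G + 13))² = (62 + 1/(-154 + 13))² = (62 + 1/(-141))² = (62 - 1/141)² = (8741/141)² = 76405081/19881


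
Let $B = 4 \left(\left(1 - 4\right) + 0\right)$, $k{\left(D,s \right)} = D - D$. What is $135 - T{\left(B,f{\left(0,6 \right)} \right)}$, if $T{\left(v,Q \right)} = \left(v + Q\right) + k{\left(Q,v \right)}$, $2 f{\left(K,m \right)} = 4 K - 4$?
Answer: $149$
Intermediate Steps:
$k{\left(D,s \right)} = 0$
$f{\left(K,m \right)} = -2 + 2 K$ ($f{\left(K,m \right)} = \frac{4 K - 4}{2} = \frac{-4 + 4 K}{2} = -2 + 2 K$)
$B = -12$ ($B = 4 \left(-3 + 0\right) = 4 \left(-3\right) = -12$)
$T{\left(v,Q \right)} = Q + v$ ($T{\left(v,Q \right)} = \left(v + Q\right) + 0 = \left(Q + v\right) + 0 = Q + v$)
$135 - T{\left(B,f{\left(0,6 \right)} \right)} = 135 - \left(\left(-2 + 2 \cdot 0\right) - 12\right) = 135 - \left(\left(-2 + 0\right) - 12\right) = 135 - \left(-2 - 12\right) = 135 - -14 = 135 + 14 = 149$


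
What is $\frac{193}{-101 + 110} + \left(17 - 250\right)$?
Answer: $- \frac{1904}{9} \approx -211.56$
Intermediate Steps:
$\frac{193}{-101 + 110} + \left(17 - 250\right) = \frac{193}{9} + \left(17 - 250\right) = 193 \cdot \frac{1}{9} - 233 = \frac{193}{9} - 233 = - \frac{1904}{9}$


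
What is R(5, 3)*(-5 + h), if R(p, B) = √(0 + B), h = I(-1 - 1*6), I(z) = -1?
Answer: -6*√3 ≈ -10.392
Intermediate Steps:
h = -1
R(p, B) = √B
R(5, 3)*(-5 + h) = √3*(-5 - 1) = √3*(-6) = -6*√3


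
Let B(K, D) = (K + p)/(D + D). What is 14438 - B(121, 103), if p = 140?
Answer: 2973967/206 ≈ 14437.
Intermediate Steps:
B(K, D) = (140 + K)/(2*D) (B(K, D) = (K + 140)/(D + D) = (140 + K)/((2*D)) = (140 + K)*(1/(2*D)) = (140 + K)/(2*D))
14438 - B(121, 103) = 14438 - (140 + 121)/(2*103) = 14438 - 261/(2*103) = 14438 - 1*261/206 = 14438 - 261/206 = 2973967/206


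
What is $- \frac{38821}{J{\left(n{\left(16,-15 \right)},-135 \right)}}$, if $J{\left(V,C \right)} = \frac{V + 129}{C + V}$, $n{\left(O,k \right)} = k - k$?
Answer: $\frac{1746945}{43} \approx 40627.0$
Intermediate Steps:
$n{\left(O,k \right)} = 0$
$J{\left(V,C \right)} = \frac{129 + V}{C + V}$
$- \frac{38821}{J{\left(n{\left(16,-15 \right)},-135 \right)}} = - \frac{38821}{\frac{1}{-135 + 0} \left(129 + 0\right)} = - \frac{38821}{\frac{1}{-135} \cdot 129} = - \frac{38821}{\left(- \frac{1}{135}\right) 129} = - \frac{38821}{- \frac{43}{45}} = \left(-38821\right) \left(- \frac{45}{43}\right) = \frac{1746945}{43}$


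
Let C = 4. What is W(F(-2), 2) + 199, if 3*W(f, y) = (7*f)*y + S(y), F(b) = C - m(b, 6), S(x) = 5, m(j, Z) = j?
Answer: 686/3 ≈ 228.67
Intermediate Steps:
F(b) = 4 - b
W(f, y) = 5/3 + 7*f*y/3 (W(f, y) = ((7*f)*y + 5)/3 = (7*f*y + 5)/3 = (5 + 7*f*y)/3 = 5/3 + 7*f*y/3)
W(F(-2), 2) + 199 = (5/3 + (7/3)*(4 - 1*(-2))*2) + 199 = (5/3 + (7/3)*(4 + 2)*2) + 199 = (5/3 + (7/3)*6*2) + 199 = (5/3 + 28) + 199 = 89/3 + 199 = 686/3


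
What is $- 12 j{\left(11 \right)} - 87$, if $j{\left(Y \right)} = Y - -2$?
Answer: $-243$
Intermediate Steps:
$j{\left(Y \right)} = 2 + Y$ ($j{\left(Y \right)} = Y + 2 = 2 + Y$)
$- 12 j{\left(11 \right)} - 87 = - 12 \left(2 + 11\right) - 87 = \left(-12\right) 13 - 87 = -156 - 87 = -243$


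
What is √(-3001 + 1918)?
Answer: 19*I*√3 ≈ 32.909*I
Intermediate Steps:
√(-3001 + 1918) = √(-1083) = 19*I*√3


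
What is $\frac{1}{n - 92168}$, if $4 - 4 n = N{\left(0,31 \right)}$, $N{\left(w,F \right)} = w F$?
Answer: $- \frac{1}{92167} \approx -1.085 \cdot 10^{-5}$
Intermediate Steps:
$N{\left(w,F \right)} = F w$
$n = 1$ ($n = 1 - \frac{31 \cdot 0}{4} = 1 - 0 = 1 + 0 = 1$)
$\frac{1}{n - 92168} = \frac{1}{1 - 92168} = \frac{1}{-92167} = - \frac{1}{92167}$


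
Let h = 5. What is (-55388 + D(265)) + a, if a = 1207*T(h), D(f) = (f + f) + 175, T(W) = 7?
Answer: -46234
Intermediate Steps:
D(f) = 175 + 2*f (D(f) = 2*f + 175 = 175 + 2*f)
a = 8449 (a = 1207*7 = 8449)
(-55388 + D(265)) + a = (-55388 + (175 + 2*265)) + 8449 = (-55388 + (175 + 530)) + 8449 = (-55388 + 705) + 8449 = -54683 + 8449 = -46234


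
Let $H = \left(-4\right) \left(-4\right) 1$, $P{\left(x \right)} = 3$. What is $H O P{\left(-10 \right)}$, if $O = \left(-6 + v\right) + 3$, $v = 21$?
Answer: $864$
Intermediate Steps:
$H = 16$ ($H = 16 \cdot 1 = 16$)
$O = 18$ ($O = \left(-6 + 21\right) + 3 = 15 + 3 = 18$)
$H O P{\left(-10 \right)} = 16 \cdot 18 \cdot 3 = 288 \cdot 3 = 864$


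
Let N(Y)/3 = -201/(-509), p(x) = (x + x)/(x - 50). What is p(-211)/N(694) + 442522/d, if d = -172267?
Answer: -32642832860/27111897261 ≈ -1.2040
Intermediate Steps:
p(x) = 2*x/(-50 + x) (p(x) = (2*x)/(-50 + x) = 2*x/(-50 + x))
N(Y) = 603/509 (N(Y) = 3*(-201/(-509)) = 3*(-201*(-1/509)) = 3*(201/509) = 603/509)
p(-211)/N(694) + 442522/d = (2*(-211)/(-50 - 211))/(603/509) + 442522/(-172267) = (2*(-211)/(-261))*(509/603) + 442522*(-1/172267) = (2*(-211)*(-1/261))*(509/603) - 442522/172267 = (422/261)*(509/603) - 442522/172267 = 214798/157383 - 442522/172267 = -32642832860/27111897261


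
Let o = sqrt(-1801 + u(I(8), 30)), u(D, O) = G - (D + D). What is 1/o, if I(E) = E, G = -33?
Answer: -I*sqrt(74)/370 ≈ -0.02325*I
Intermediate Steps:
u(D, O) = -33 - 2*D (u(D, O) = -33 - (D + D) = -33 - 2*D)
o = 5*I*sqrt(74) (o = sqrt(-1801 + (-33 - 2*8)) = sqrt(-1801 + (-33 - 16)) = sqrt(-1801 - 49) = sqrt(-1850) = 5*I*sqrt(74) ≈ 43.012*I)
1/o = 1/(5*I*sqrt(74)) = -I*sqrt(74)/370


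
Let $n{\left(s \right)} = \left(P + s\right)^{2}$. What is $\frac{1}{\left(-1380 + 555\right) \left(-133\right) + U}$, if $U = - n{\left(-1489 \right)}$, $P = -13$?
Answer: $- \frac{1}{2146279} \approx -4.6592 \cdot 10^{-7}$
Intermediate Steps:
$n{\left(s \right)} = \left(-13 + s\right)^{2}$
$U = -2256004$ ($U = - \left(-13 - 1489\right)^{2} = - \left(-1502\right)^{2} = \left(-1\right) 2256004 = -2256004$)
$\frac{1}{\left(-1380 + 555\right) \left(-133\right) + U} = \frac{1}{\left(-1380 + 555\right) \left(-133\right) - 2256004} = \frac{1}{\left(-825\right) \left(-133\right) - 2256004} = \frac{1}{109725 - 2256004} = \frac{1}{-2146279} = - \frac{1}{2146279}$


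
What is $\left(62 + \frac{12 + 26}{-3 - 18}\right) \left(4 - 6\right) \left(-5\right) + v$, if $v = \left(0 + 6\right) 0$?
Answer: $\frac{12640}{21} \approx 601.9$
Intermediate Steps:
$v = 0$ ($v = 6 \cdot 0 = 0$)
$\left(62 + \frac{12 + 26}{-3 - 18}\right) \left(4 - 6\right) \left(-5\right) + v = \left(62 + \frac{12 + 26}{-3 - 18}\right) \left(4 - 6\right) \left(-5\right) + 0 = \left(62 + \frac{38}{-21}\right) \left(\left(-2\right) \left(-5\right)\right) + 0 = \left(62 + 38 \left(- \frac{1}{21}\right)\right) 10 + 0 = \left(62 - \frac{38}{21}\right) 10 + 0 = \frac{1264}{21} \cdot 10 + 0 = \frac{12640}{21} + 0 = \frac{12640}{21}$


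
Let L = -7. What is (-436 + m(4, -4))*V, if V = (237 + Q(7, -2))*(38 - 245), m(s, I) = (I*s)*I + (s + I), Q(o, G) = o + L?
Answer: 18249948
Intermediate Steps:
Q(o, G) = -7 + o (Q(o, G) = o - 7 = -7 + o)
m(s, I) = I + s + s*I² (m(s, I) = s*I² + (I + s) = I + s + s*I²)
V = -49059 (V = (237 + (-7 + 7))*(38 - 245) = (237 + 0)*(-207) = 237*(-207) = -49059)
(-436 + m(4, -4))*V = (-436 + (-4 + 4 + 4*(-4)²))*(-49059) = (-436 + (-4 + 4 + 4*16))*(-49059) = (-436 + (-4 + 4 + 64))*(-49059) = (-436 + 64)*(-49059) = -372*(-49059) = 18249948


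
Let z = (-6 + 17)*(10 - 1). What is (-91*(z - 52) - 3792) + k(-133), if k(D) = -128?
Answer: -8197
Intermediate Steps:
z = 99 (z = 11*9 = 99)
(-91*(z - 52) - 3792) + k(-133) = (-91*(99 - 52) - 3792) - 128 = (-91*47 - 3792) - 128 = (-4277 - 3792) - 128 = -8069 - 128 = -8197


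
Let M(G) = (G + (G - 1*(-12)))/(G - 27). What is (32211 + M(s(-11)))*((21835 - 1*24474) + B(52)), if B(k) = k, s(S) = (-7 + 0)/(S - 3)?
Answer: -4416415159/53 ≈ -8.3329e+7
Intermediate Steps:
s(S) = -7/(-3 + S)
M(G) = (12 + 2*G)/(-27 + G) (M(G) = (G + (G + 12))/(-27 + G) = (G + (12 + G))/(-27 + G) = (12 + 2*G)/(-27 + G))
(32211 + M(s(-11)))*((21835 - 1*24474) + B(52)) = (32211 + 2*(6 - 7/(-3 - 11))/(-27 - 7/(-3 - 11)))*((21835 - 1*24474) + 52) = (32211 + 2*(6 - 7/(-14))/(-27 - 7/(-14)))*((21835 - 24474) + 52) = (32211 + 2*(6 - 7*(-1/14))/(-27 - 7*(-1/14)))*(-2639 + 52) = (32211 + 2*(6 + ½)/(-27 + ½))*(-2587) = (32211 + 2*(13/2)/(-53/2))*(-2587) = (32211 + 2*(-2/53)*(13/2))*(-2587) = (32211 - 26/53)*(-2587) = (1707157/53)*(-2587) = -4416415159/53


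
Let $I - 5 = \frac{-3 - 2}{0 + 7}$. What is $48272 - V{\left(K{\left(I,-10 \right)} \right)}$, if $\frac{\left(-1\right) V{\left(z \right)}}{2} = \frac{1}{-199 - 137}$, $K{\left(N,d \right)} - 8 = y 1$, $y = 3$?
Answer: $\frac{8109695}{168} \approx 48272.0$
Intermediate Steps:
$I = \frac{30}{7}$ ($I = 5 + \frac{-3 - 2}{0 + 7} = 5 - \frac{5}{7} = \frac{30}{7} \approx 4.2857$)
$K{\left(N,d \right)} = 11$ ($K{\left(N,d \right)} = 8 + 3 \cdot 1 = 8 + 3 = 11$)
$V{\left(z \right)} = \frac{1}{168}$ ($V{\left(z \right)} = - \frac{2}{-199 - 137} = - \frac{2}{-336} = \left(-2\right) \left(- \frac{1}{336}\right) = \frac{1}{168}$)
$48272 - V{\left(K{\left(I,-10 \right)} \right)} = 48272 - \frac{1}{168} = \frac{8109695}{168}$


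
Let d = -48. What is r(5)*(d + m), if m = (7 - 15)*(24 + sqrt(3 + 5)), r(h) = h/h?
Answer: -240 - 16*sqrt(2) ≈ -262.63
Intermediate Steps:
r(h) = 1
m = -192 - 16*sqrt(2) (m = -8*(24 + sqrt(8)) = -8*(24 + 2*sqrt(2)) = -192 - 16*sqrt(2) ≈ -214.63)
r(5)*(d + m) = 1*(-48 + (-192 - 16*sqrt(2))) = 1*(-240 - 16*sqrt(2)) = -240 - 16*sqrt(2)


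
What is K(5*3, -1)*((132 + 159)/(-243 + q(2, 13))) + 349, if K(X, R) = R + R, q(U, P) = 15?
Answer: 13359/38 ≈ 351.55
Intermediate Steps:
K(X, R) = 2*R
K(5*3, -1)*((132 + 159)/(-243 + q(2, 13))) + 349 = (2*(-1))*((132 + 159)/(-243 + 15)) + 349 = -582/(-228) + 349 = -582*(-1)/228 + 349 = -2*(-97/76) + 349 = 97/38 + 349 = 13359/38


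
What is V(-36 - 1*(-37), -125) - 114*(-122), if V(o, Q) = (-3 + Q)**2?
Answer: 30292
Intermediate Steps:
V(-36 - 1*(-37), -125) - 114*(-122) = (-3 - 125)**2 - 114*(-122) = (-128)**2 - 1*(-13908) = 16384 + 13908 = 30292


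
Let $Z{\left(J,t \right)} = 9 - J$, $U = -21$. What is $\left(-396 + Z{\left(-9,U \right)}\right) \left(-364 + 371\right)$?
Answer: $-2646$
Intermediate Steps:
$\left(-396 + Z{\left(-9,U \right)}\right) \left(-364 + 371\right) = \left(-396 + \left(9 - -9\right)\right) \left(-364 + 371\right) = \left(-396 + \left(9 + 9\right)\right) 7 = \left(-396 + 18\right) 7 = \left(-378\right) 7 = -2646$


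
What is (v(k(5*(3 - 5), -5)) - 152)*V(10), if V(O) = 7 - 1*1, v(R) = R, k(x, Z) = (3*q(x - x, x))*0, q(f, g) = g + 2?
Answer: -912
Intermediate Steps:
q(f, g) = 2 + g
k(x, Z) = 0 (k(x, Z) = (3*(2 + x))*0 = (6 + 3*x)*0 = 0)
V(O) = 6 (V(O) = 7 - 1 = 6)
(v(k(5*(3 - 5), -5)) - 152)*V(10) = (0 - 152)*6 = -152*6 = -912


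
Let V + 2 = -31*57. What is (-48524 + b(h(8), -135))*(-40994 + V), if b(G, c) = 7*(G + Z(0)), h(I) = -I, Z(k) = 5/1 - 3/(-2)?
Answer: 4150961647/2 ≈ 2.0755e+9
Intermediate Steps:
Z(k) = 13/2 (Z(k) = 5*1 - 3*(-½) = 5 + 3/2 = 13/2)
V = -1769 (V = -2 - 31*57 = -2 - 1767 = -1769)
b(G, c) = 91/2 + 7*G (b(G, c) = 7*(G + 13/2) = 7*(13/2 + G) = 91/2 + 7*G)
(-48524 + b(h(8), -135))*(-40994 + V) = (-48524 + (91/2 + 7*(-1*8)))*(-40994 - 1769) = (-48524 + (91/2 + 7*(-8)))*(-42763) = (-48524 + (91/2 - 56))*(-42763) = (-48524 - 21/2)*(-42763) = -97069/2*(-42763) = 4150961647/2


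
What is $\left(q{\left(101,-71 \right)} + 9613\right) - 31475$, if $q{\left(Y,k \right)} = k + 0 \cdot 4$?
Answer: $-21933$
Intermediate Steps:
$q{\left(Y,k \right)} = k$ ($q{\left(Y,k \right)} = k + 0 = k$)
$\left(q{\left(101,-71 \right)} + 9613\right) - 31475 = \left(-71 + 9613\right) - 31475 = 9542 - 31475 = -21933$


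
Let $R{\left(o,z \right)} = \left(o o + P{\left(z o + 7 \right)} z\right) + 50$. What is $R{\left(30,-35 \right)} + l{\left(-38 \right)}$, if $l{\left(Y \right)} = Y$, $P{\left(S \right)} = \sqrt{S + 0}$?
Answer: $912 - 35 i \sqrt{1043} \approx 912.0 - 1130.3 i$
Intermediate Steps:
$P{\left(S \right)} = \sqrt{S}$
$R{\left(o,z \right)} = 50 + o^{2} + z \sqrt{7 + o z}$ ($R{\left(o,z \right)} = \left(o o + \sqrt{z o + 7} z\right) + 50 = \left(o^{2} + \sqrt{o z + 7} z\right) + 50 = \left(o^{2} + \sqrt{7 + o z} z\right) + 50 = \left(o^{2} + z \sqrt{7 + o z}\right) + 50 = 50 + o^{2} + z \sqrt{7 + o z}$)
$R{\left(30,-35 \right)} + l{\left(-38 \right)} = \left(50 + 30^{2} - 35 \sqrt{7 + 30 \left(-35\right)}\right) - 38 = \left(50 + 900 - 35 \sqrt{7 - 1050}\right) - 38 = \left(50 + 900 - 35 \sqrt{-1043}\right) - 38 = \left(50 + 900 - 35 i \sqrt{1043}\right) - 38 = \left(950 - 35 i \sqrt{1043}\right) - 38 = 912 - 35 i \sqrt{1043}$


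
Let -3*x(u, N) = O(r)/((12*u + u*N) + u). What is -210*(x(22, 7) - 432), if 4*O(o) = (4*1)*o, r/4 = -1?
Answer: 997913/11 ≈ 90719.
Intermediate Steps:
r = -4 (r = 4*(-1) = -4)
O(o) = o (O(o) = ((4*1)*o)/4 = (4*o)/4 = o)
x(u, N) = 4/(3*(13*u + N*u)) (x(u, N) = -(-4)/(3*((12*u + u*N) + u)) = -(-4)/(3*((12*u + N*u) + u)) = -(-4)/(3*(13*u + N*u)) = 4/(3*(13*u + N*u)))
-210*(x(22, 7) - 432) = -210*((4/3)/(22*(13 + 7)) - 432) = -210*((4/3)*(1/22)/20 - 432) = -210*((4/3)*(1/22)*(1/20) - 432) = -210*(1/330 - 432) = -210*(-142559/330) = 997913/11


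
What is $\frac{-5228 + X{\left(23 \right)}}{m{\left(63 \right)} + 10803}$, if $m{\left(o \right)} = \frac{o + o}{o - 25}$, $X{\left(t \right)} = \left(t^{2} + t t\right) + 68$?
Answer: $- \frac{38969}{102660} \approx -0.37959$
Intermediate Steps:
$X{\left(t \right)} = 68 + 2 t^{2}$ ($X{\left(t \right)} = \left(t^{2} + t^{2}\right) + 68 = 2 t^{2} + 68 = 68 + 2 t^{2}$)
$m{\left(o \right)} = \frac{2 o}{-25 + o}$
$\frac{-5228 + X{\left(23 \right)}}{m{\left(63 \right)} + 10803} = \frac{-5228 + \left(68 + 2 \cdot 23^{2}\right)}{2 \cdot 63 \frac{1}{-25 + 63} + 10803} = \frac{-5228 + \left(68 + 2 \cdot 529\right)}{2 \cdot 63 \cdot \frac{1}{38} + 10803} = \frac{-5228 + \left(68 + 1058\right)}{2 \cdot 63 \cdot \frac{1}{38} + 10803} = \frac{-5228 + 1126}{\frac{63}{19} + 10803} = - \frac{4102}{\frac{205320}{19}} = \left(-4102\right) \frac{19}{205320} = - \frac{38969}{102660}$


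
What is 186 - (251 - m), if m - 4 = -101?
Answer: -162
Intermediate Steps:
m = -97 (m = 4 - 101 = -97)
186 - (251 - m) = 186 - (251 - 1*(-97)) = 186 - (251 + 97) = 186 - 1*348 = 186 - 348 = -162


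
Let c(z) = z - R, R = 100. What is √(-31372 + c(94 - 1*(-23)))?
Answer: I*√31355 ≈ 177.07*I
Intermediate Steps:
c(z) = -100 + z (c(z) = z - 1*100 = z - 100 = -100 + z)
√(-31372 + c(94 - 1*(-23))) = √(-31372 + (-100 + (94 - 1*(-23)))) = √(-31372 + (-100 + (94 + 23))) = √(-31372 + (-100 + 117)) = √(-31372 + 17) = √(-31355) = I*√31355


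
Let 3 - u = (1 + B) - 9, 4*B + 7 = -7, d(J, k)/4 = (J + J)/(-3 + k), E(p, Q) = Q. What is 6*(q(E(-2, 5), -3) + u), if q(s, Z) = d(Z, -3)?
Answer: 111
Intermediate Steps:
d(J, k) = 8*J/(-3 + k) (d(J, k) = 4*((J + J)/(-3 + k)) = 4*((2*J)/(-3 + k)) = 4*(2*J/(-3 + k)) = 8*J/(-3 + k))
q(s, Z) = -4*Z/3 (q(s, Z) = 8*Z/(-3 - 3) = 8*Z/(-6) = 8*Z*(-1/6) = -4*Z/3)
B = -7/2 (B = -7/4 + (1/4)*(-7) = -7/4 - 7/4 = -7/2 ≈ -3.5000)
u = 29/2 (u = 3 - ((1 - 7/2) - 9) = 3 - (-5/2 - 9) = 3 - 1*(-23/2) = 3 + 23/2 = 29/2 ≈ 14.500)
6*(q(E(-2, 5), -3) + u) = 6*(-4/3*(-3) + 29/2) = 6*(4 + 29/2) = 6*(37/2) = 111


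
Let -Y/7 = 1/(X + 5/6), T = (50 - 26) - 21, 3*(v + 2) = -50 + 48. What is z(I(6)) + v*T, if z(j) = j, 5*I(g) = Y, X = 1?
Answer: -482/55 ≈ -8.7636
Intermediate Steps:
v = -8/3 (v = -2 + (-50 + 48)/3 = -2 + (⅓)*(-2) = -2 - ⅔ = -8/3 ≈ -2.6667)
T = 3 (T = 24 - 21 = 3)
Y = -42/11 (Y = -7/(1 + 5/6) = -7/(1 + 5*(⅙)) = -7/(1 + ⅚) = -7/11/6 = -7*6/11 = -42/11 ≈ -3.8182)
I(g) = -42/55 (I(g) = (⅕)*(-42/11) = -42/55)
z(I(6)) + v*T = -42/55 - 8/3*3 = -42/55 - 8 = -482/55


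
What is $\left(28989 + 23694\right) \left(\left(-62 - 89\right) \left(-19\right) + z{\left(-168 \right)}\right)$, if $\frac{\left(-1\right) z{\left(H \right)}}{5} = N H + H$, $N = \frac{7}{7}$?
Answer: $239654967$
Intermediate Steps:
$N = 1$ ($N = 7 \cdot \frac{1}{7} = 1$)
$z{\left(H \right)} = - 10 H$ ($z{\left(H \right)} = - 5 \left(1 H + H\right) = - 5 \left(H + H\right) = - 5 \cdot 2 H = - 10 H$)
$\left(28989 + 23694\right) \left(\left(-62 - 89\right) \left(-19\right) + z{\left(-168 \right)}\right) = \left(28989 + 23694\right) \left(\left(-62 - 89\right) \left(-19\right) - -1680\right) = 52683 \left(\left(-151\right) \left(-19\right) + 1680\right) = 52683 \left(2869 + 1680\right) = 52683 \cdot 4549 = 239654967$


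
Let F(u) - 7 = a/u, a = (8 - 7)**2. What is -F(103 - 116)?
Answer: -90/13 ≈ -6.9231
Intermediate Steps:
a = 1 (a = 1**2 = 1)
F(u) = 7 + 1/u
-F(103 - 116) = -(7 + 1/(103 - 116)) = -(7 + 1/(-13)) = -(7 - 1/13) = -1*90/13 = -90/13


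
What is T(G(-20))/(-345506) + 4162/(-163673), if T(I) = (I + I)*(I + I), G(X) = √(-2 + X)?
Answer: -711796374/28275001769 ≈ -0.025174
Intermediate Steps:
T(I) = 4*I² (T(I) = (2*I)*(2*I) = 4*I²)
T(G(-20))/(-345506) + 4162/(-163673) = (4*(√(-2 - 20))²)/(-345506) + 4162/(-163673) = (4*(√(-22))²)*(-1/345506) + 4162*(-1/163673) = (4*(I*√22)²)*(-1/345506) - 4162/163673 = (4*(-22))*(-1/345506) - 4162/163673 = -88*(-1/345506) - 4162/163673 = 44/172753 - 4162/163673 = -711796374/28275001769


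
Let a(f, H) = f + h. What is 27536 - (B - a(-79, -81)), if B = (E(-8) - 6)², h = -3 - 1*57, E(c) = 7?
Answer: 27396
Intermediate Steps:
h = -60 (h = -3 - 57 = -60)
a(f, H) = -60 + f (a(f, H) = f - 60 = -60 + f)
B = 1 (B = (7 - 6)² = 1² = 1)
27536 - (B - a(-79, -81)) = 27536 - (1 - (-60 - 79)) = 27536 - (1 - 1*(-139)) = 27536 - (1 + 139) = 27536 - 1*140 = 27536 - 140 = 27396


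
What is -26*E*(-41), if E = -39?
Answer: -41574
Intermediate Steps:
-26*E*(-41) = -26*(-39)*(-41) = 1014*(-41) = -41574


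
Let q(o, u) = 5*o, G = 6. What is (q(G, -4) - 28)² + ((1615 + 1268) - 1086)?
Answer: 1801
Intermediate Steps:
(q(G, -4) - 28)² + ((1615 + 1268) - 1086) = (5*6 - 28)² + ((1615 + 1268) - 1086) = (30 - 28)² + (2883 - 1086) = 2² + 1797 = 4 + 1797 = 1801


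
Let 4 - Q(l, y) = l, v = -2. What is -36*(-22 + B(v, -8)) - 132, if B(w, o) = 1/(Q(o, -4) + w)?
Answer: 3282/5 ≈ 656.40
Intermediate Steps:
Q(l, y) = 4 - l
B(w, o) = 1/(4 + w - o) (B(w, o) = 1/((4 - o) + w) = 1/(4 + w - o))
-36*(-22 + B(v, -8)) - 132 = -36*(-22 + 1/(4 - 2 - 1*(-8))) - 132 = -36*(-22 + 1/(4 - 2 + 8)) - 132 = -36*(-22 + 1/10) - 132 = -36*(-22 + ⅒) - 132 = -36*(-219/10) - 132 = 3942/5 - 132 = 3282/5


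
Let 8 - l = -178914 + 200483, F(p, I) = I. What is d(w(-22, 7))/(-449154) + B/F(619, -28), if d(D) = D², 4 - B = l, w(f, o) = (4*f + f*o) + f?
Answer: -538219861/698684 ≈ -770.33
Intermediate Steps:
w(f, o) = 5*f + f*o
l = -21561 (l = 8 - (-178914 + 200483) = 8 - 1*21569 = 8 - 21569 = -21561)
B = 21565 (B = 4 - 1*(-21561) = 4 + 21561 = 21565)
d(w(-22, 7))/(-449154) + B/F(619, -28) = (-22*(5 + 7))²/(-449154) + 21565/(-28) = (-22*12)²*(-1/449154) + 21565*(-1/28) = (-264)²*(-1/449154) - 21565/28 = 69696*(-1/449154) - 21565/28 = -3872/24953 - 21565/28 = -538219861/698684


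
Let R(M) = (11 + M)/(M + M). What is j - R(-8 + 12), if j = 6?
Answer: 33/8 ≈ 4.1250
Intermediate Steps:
R(M) = (11 + M)/(2*M) (R(M) = (11 + M)/((2*M)) = (11 + M)*(1/(2*M)) = (11 + M)/(2*M))
j - R(-8 + 12) = 6 - (11 + (-8 + 12))/(2*(-8 + 12)) = 6 - (11 + 4)/(2*4) = 6 - 15/(2*4) = 6 - 1*15/8 = 6 - 15/8 = 33/8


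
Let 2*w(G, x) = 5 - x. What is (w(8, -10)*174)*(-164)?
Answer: -214020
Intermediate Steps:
w(G, x) = 5/2 - x/2 (w(G, x) = (5 - x)/2 = 5/2 - x/2)
(w(8, -10)*174)*(-164) = ((5/2 - 1/2*(-10))*174)*(-164) = ((5/2 + 5)*174)*(-164) = ((15/2)*174)*(-164) = 1305*(-164) = -214020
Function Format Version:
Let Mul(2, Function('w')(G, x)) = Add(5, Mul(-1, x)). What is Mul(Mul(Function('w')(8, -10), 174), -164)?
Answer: -214020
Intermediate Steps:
Function('w')(G, x) = Add(Rational(5, 2), Mul(Rational(-1, 2), x)) (Function('w')(G, x) = Mul(Rational(1, 2), Add(5, Mul(-1, x))) = Add(Rational(5, 2), Mul(Rational(-1, 2), x)))
Mul(Mul(Function('w')(8, -10), 174), -164) = Mul(Mul(Add(Rational(5, 2), Mul(Rational(-1, 2), -10)), 174), -164) = Mul(Mul(Add(Rational(5, 2), 5), 174), -164) = Mul(Mul(Rational(15, 2), 174), -164) = Mul(1305, -164) = -214020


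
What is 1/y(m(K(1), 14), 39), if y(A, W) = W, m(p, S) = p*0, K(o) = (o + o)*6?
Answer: 1/39 ≈ 0.025641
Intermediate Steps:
K(o) = 12*o (K(o) = (2*o)*6 = 12*o)
m(p, S) = 0
1/y(m(K(1), 14), 39) = 1/39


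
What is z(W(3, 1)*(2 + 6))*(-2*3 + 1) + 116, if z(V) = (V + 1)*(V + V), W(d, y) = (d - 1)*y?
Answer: -2604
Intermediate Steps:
W(d, y) = y*(-1 + d) (W(d, y) = (-1 + d)*y = y*(-1 + d))
z(V) = 2*V*(1 + V) (z(V) = (1 + V)*(2*V) = 2*V*(1 + V))
z(W(3, 1)*(2 + 6))*(-2*3 + 1) + 116 = (2*((1*(-1 + 3))*(2 + 6))*(1 + (1*(-1 + 3))*(2 + 6)))*(-2*3 + 1) + 116 = (2*((1*2)*8)*(1 + (1*2)*8))*(-6 + 1) + 116 = (2*(2*8)*(1 + 2*8))*(-5) + 116 = (2*16*(1 + 16))*(-5) + 116 = (2*16*17)*(-5) + 116 = 544*(-5) + 116 = -2720 + 116 = -2604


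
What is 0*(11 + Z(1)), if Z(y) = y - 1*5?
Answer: 0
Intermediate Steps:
Z(y) = -5 + y (Z(y) = y - 5 = -5 + y)
0*(11 + Z(1)) = 0*(11 + (-5 + 1)) = 0*(11 - 4) = 0*7 = 0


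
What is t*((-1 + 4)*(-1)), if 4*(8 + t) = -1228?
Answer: 945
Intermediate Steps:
t = -315 (t = -8 + (¼)*(-1228) = -8 - 307 = -315)
t*((-1 + 4)*(-1)) = -315*(-1 + 4)*(-1) = -945*(-1) = -315*(-3) = 945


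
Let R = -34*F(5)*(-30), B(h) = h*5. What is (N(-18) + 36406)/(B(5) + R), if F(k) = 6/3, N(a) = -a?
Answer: 36424/2065 ≈ 17.639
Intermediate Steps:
B(h) = 5*h
F(k) = 2 (F(k) = 6*(⅓) = 2)
R = 2040 (R = -34*2*(-30) = -68*(-30) = 2040)
(N(-18) + 36406)/(B(5) + R) = (-1*(-18) + 36406)/(5*5 + 2040) = (18 + 36406)/(25 + 2040) = 36424/2065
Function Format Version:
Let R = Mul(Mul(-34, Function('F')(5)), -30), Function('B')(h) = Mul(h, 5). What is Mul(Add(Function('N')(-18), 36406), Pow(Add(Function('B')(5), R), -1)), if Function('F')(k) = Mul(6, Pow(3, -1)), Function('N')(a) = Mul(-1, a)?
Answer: Rational(36424, 2065) ≈ 17.639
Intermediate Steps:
Function('B')(h) = Mul(5, h)
Function('F')(k) = 2 (Function('F')(k) = Mul(6, Rational(1, 3)) = 2)
R = 2040 (R = Mul(Mul(-34, 2), -30) = Mul(-68, -30) = 2040)
Mul(Add(Function('N')(-18), 36406), Pow(Add(Function('B')(5), R), -1)) = Mul(Add(Mul(-1, -18), 36406), Pow(Add(Mul(5, 5), 2040), -1)) = Mul(Add(18, 36406), Pow(Add(25, 2040), -1)) = Mul(36424, Pow(2065, -1)) = Mul(36424, Rational(1, 2065)) = Rational(36424, 2065)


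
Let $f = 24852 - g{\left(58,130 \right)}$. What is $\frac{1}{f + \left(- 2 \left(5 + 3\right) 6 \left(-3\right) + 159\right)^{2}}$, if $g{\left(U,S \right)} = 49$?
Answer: $\frac{1}{224612} \approx 4.4521 \cdot 10^{-6}$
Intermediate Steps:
$f = 24803$ ($f = 24852 - 49 = 24803$)
$\frac{1}{f + \left(- 2 \left(5 + 3\right) 6 \left(-3\right) + 159\right)^{2}} = \frac{1}{24803 + \left(- 2 \left(5 + 3\right) 6 \left(-3\right) + 159\right)^{2}} = \frac{1}{24803 + \left(- 2 \cdot 8 \cdot 6 \left(-3\right) + 159\right)^{2}} = \frac{1}{24803 + \left(\left(-2\right) 48 \left(-3\right) + 159\right)^{2}} = \frac{1}{24803 + \left(\left(-96\right) \left(-3\right) + 159\right)^{2}} = \frac{1}{24803 + \left(288 + 159\right)^{2}} = \frac{1}{24803 + 447^{2}} = \frac{1}{24803 + 199809} = \frac{1}{224612}$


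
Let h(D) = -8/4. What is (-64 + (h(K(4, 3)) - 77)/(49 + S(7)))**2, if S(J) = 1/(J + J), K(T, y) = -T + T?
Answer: 2031665476/471969 ≈ 4304.7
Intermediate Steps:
K(T, y) = 0
h(D) = -2 (h(D) = -8*1/4 = -2)
S(J) = 1/(2*J)
(-64 + (h(K(4, 3)) - 77)/(49 + S(7)))**2 = (-64 + (-2 - 77)/(49 + (1/2)/7))**2 = (-64 - 79/(49 + (1/2)*(1/7)))**2 = (-64 - 79/(49 + 1/14))**2 = (-64 - 79/687/14)**2 = (-64 - 79*14/687)**2 = (-64 - 1106/687)**2 = (-45074/687)**2 = 2031665476/471969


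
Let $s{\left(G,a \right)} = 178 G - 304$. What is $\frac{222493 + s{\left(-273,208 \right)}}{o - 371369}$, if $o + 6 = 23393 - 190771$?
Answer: $- \frac{173595}{538753} \approx -0.32222$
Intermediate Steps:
$o = -167384$ ($o = -6 + \left(23393 - 190771\right) = -6 - 167378 = -167384$)
$s{\left(G,a \right)} = -304 + 178 G$
$\frac{222493 + s{\left(-273,208 \right)}}{o - 371369} = \frac{222493 + \left(-304 + 178 \left(-273\right)\right)}{-167384 - 371369} = \frac{222493 - 48898}{-538753} = \left(222493 - 48898\right) \left(- \frac{1}{538753}\right) = 173595 \left(- \frac{1}{538753}\right) = - \frac{173595}{538753}$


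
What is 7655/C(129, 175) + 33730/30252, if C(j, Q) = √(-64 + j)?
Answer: 16865/15126 + 1531*√65/13 ≈ 950.60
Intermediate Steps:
7655/C(129, 175) + 33730/30252 = 7655/(√(-64 + 129)) + 33730/30252 = 7655/(√65) + 33730*(1/30252) = 7655*(√65/65) + 16865/15126 = 1531*√65/13 + 16865/15126 = 16865/15126 + 1531*√65/13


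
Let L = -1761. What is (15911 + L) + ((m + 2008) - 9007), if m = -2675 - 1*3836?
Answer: 640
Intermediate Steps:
m = -6511 (m = -2675 - 3836 = -6511)
(15911 + L) + ((m + 2008) - 9007) = (15911 - 1761) + ((-6511 + 2008) - 9007) = 14150 + (-4503 - 9007) = 14150 - 13510 = 640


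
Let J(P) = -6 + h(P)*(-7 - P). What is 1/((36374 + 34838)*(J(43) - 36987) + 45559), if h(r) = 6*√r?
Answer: -2634299957/6919910917036921849 + 21363600*√43/6919910917036921849 ≈ -3.6044e-10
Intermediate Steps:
J(P) = -6 + 6*√P*(-7 - P) (J(P) = -6 + (6*√P)*(-7 - P) = -6 + 6*√P*(-7 - P))
1/((36374 + 34838)*(J(43) - 36987) + 45559) = 1/((36374 + 34838)*((-6 - 42*√43 - 258*√43) - 36987) + 45559) = 1/(71212*((-6 - 42*√43 - 258*√43) - 36987) + 45559) = 1/(71212*((-6 - 300*√43) - 36987) + 45559) = 1/(71212*(-36993 - 300*√43) + 45559) = 1/((-2634345516 - 21363600*√43) + 45559) = 1/(-2634299957 - 21363600*√43)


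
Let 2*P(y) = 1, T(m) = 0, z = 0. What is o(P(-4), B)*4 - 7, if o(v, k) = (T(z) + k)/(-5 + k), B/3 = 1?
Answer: -13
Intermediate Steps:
B = 3 (B = 3*1 = 3)
P(y) = 1/2 (P(y) = (1/2)*1 = 1/2)
o(v, k) = k/(-5 + k) (o(v, k) = (0 + k)/(-5 + k) = k/(-5 + k))
o(P(-4), B)*4 - 7 = (3/(-5 + 3))*4 - 7 = (3/(-2))*4 - 7 = (3*(-1/2))*4 - 7 = -3/2*4 - 7 = -6 - 7 = -13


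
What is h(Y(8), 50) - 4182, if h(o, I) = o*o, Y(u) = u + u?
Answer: -3926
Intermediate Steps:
Y(u) = 2*u
h(o, I) = o²
h(Y(8), 50) - 4182 = (2*8)² - 4182 = 16² - 4182 = 256 - 4182 = -3926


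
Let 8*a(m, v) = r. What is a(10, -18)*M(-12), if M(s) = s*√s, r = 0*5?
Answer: 0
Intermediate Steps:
r = 0
M(s) = s^(3/2)
a(m, v) = 0 (a(m, v) = (⅛)*0 = 0)
a(10, -18)*M(-12) = 0*(-12)^(3/2) = 0*(-24*I*√3) = 0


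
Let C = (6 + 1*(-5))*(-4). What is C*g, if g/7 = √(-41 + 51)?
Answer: -28*√10 ≈ -88.544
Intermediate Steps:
C = -4 (C = (6 - 5)*(-4) = 1*(-4) = -4)
g = 7*√10 (g = 7*√(-41 + 51) = 7*√10 ≈ 22.136)
C*g = -28*√10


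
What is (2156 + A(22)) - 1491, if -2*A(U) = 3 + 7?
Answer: 660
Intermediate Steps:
A(U) = -5 (A(U) = -(3 + 7)/2 = -1/2*10 = -5)
(2156 + A(22)) - 1491 = (2156 - 5) - 1491 = 2151 - 1491 = 660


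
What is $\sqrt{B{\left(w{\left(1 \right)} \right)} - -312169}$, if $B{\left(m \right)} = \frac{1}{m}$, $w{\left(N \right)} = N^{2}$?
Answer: $\sqrt{312170} \approx 558.72$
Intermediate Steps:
$\sqrt{B{\left(w{\left(1 \right)} \right)} - -312169} = \sqrt{\frac{1}{1^{2}} - -312169} = \sqrt{1^{-1} + 312169} = \sqrt{1 + 312169} = \sqrt{312170}$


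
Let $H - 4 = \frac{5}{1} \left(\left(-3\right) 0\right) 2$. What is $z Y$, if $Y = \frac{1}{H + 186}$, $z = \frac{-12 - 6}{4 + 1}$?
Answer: $- \frac{9}{475} \approx -0.018947$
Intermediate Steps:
$z = - \frac{18}{5} \approx -3.6$
$H = 4$ ($H = 4 + \frac{5}{1} \left(\left(-3\right) 0\right) 2 = 4 + 5 \cdot 1 \cdot 0 \cdot 2 = 4 + 5 \cdot 0 \cdot 2 = 4 + 0 \cdot 2 = 4 + 0 = 4$)
$Y = \frac{1}{190}$ ($Y = \frac{1}{4 + 186} = \frac{1}{190} \approx 0.0052632$)
$z Y = \left(- \frac{18}{5}\right) \frac{1}{190} = - \frac{9}{475}$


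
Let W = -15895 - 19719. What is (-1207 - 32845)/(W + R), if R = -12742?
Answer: 8513/12089 ≈ 0.70419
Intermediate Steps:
W = -35614
(-1207 - 32845)/(W + R) = (-1207 - 32845)/(-35614 - 12742) = -34052/(-48356) = -34052*(-1/48356) = 8513/12089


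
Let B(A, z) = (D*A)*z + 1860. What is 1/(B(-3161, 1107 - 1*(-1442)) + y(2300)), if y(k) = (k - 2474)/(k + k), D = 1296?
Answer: -2300/24017460853287 ≈ -9.5764e-11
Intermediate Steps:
y(k) = (-2474 + k)/(2*k) (y(k) = (-2474 + k)/((2*k)) = (-2474 + k)*(1/(2*k)) = (-2474 + k)/(2*k))
B(A, z) = 1860 + 1296*A*z (B(A, z) = (1296*A)*z + 1860 = 1296*A*z + 1860 = 1860 + 1296*A*z)
1/(B(-3161, 1107 - 1*(-1442)) + y(2300)) = 1/((1860 + 1296*(-3161)*(1107 - 1*(-1442))) + (1/2)*(-2474 + 2300)/2300) = 1/((1860 + 1296*(-3161)*(1107 + 1442)) + (1/2)*(1/2300)*(-174)) = 1/((1860 + 1296*(-3161)*2549) - 87/2300) = 1/((1860 - 10442376144) - 87/2300) = 1/(-10442374284 - 87/2300) = 1/(-24017460853287/2300) = -2300/24017460853287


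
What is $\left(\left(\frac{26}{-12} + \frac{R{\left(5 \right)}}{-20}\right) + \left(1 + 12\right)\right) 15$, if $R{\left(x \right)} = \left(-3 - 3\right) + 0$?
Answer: $167$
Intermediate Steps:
$R{\left(x \right)} = -6$ ($R{\left(x \right)} = -6 + 0 = -6$)
$\left(\left(\frac{26}{-12} + \frac{R{\left(5 \right)}}{-20}\right) + \left(1 + 12\right)\right) 15 = \left(\left(\frac{26}{-12} - \frac{6}{-20}\right) + \left(1 + 12\right)\right) 15 = \left(\left(26 \left(- \frac{1}{12}\right) - - \frac{3}{10}\right) + 13\right) 15 = \left(\left(- \frac{13}{6} + \frac{3}{10}\right) + 13\right) 15 = \left(- \frac{28}{15} + 13\right) 15 = \frac{167}{15} \cdot 15 = 167$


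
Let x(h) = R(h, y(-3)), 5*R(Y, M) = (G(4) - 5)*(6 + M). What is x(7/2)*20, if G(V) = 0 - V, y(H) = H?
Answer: -108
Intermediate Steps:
G(V) = -V
R(Y, M) = -54/5 - 9*M/5 (R(Y, M) = ((-1*4 - 5)*(6 + M))/5 = ((-4 - 5)*(6 + M))/5 = (-9*(6 + M))/5 = (-54 - 9*M)/5 = -54/5 - 9*M/5)
x(h) = -27/5 (x(h) = -54/5 - 9/5*(-3) = -54/5 + 27/5 = -27/5)
x(7/2)*20 = -27/5*20 = -108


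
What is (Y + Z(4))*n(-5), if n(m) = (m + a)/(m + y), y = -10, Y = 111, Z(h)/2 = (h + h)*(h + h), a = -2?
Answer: 1673/15 ≈ 111.53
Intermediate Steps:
Z(h) = 8*h² (Z(h) = 2*((h + h)*(h + h)) = 2*((2*h)*(2*h)) = 2*(4*h²) = 8*h²)
n(m) = (-2 + m)/(-10 + m) (n(m) = (m - 2)/(m - 10) = (-2 + m)/(-10 + m))
(Y + Z(4))*n(-5) = (111 + 8*4²)*((-2 - 5)/(-10 - 5)) = (111 + 8*16)*(-7/(-15)) = (111 + 128)*(-1/15*(-7)) = 239*(7/15) = 1673/15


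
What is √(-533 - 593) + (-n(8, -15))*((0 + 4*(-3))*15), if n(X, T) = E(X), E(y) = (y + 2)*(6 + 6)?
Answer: 21600 + I*√1126 ≈ 21600.0 + 33.556*I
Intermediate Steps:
E(y) = 24 + 12*y (E(y) = (2 + y)*12 = 24 + 12*y)
n(X, T) = 24 + 12*X
√(-533 - 593) + (-n(8, -15))*((0 + 4*(-3))*15) = √(-533 - 593) + (-(24 + 12*8))*((0 + 4*(-3))*15) = √(-1126) + (-(24 + 96))*((0 - 12)*15) = I*√1126 + (-1*120)*(-12*15) = I*√1126 - 120*(-180) = I*√1126 + 21600 = 21600 + I*√1126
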